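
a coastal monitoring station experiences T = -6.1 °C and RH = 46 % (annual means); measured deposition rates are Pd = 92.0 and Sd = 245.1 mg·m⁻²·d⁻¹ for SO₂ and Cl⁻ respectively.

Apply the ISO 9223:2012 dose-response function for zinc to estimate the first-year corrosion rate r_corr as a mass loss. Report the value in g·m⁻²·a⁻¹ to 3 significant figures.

zinc: temperature factor f = +0.038·(-16.1) = -0.6118
  SO₂ term: 0.0129·92.0^0.44·exp(0.046·46-0.6118) = 0.4245
  Sd branch = 0.0175·Sd^0.57·e^(0.008·RH+0.085·T) = 0.3464 μm/a
  sum: 0.4245 + 0.3464 → r_corr = 0.771 μm/a
Convert to mass loss: 0.771 μm/a × 7.14 g/cm³ = 5.505 g·m⁻²·a⁻¹

r_corr = 5.50 g·m⁻²·a⁻¹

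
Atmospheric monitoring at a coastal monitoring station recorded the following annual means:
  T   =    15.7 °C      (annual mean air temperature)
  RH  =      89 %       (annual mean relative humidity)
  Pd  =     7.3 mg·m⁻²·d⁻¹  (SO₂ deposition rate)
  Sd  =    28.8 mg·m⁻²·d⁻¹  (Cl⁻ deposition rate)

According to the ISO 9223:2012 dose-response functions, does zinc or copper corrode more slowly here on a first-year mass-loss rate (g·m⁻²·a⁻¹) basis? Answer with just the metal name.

zinc: T>10 °C ⇒ hinge -0.071·(15.7−10) = -0.4047
  sulphur-dioxide contribution → 1.238 μm/a
  chloride contribution → 0.9198 μm/a
  ⇒ r_corr(zinc) = 2.158 μm/a
  mass loss = 2.158 μm/a × 7.14 g/cm³ = 15.41 g·m⁻²·a⁻¹
copper: temperature factor f = -0.080·(5.7) = -0.4560
  sulphur-dioxide contribution → 1.074 μm/a
  chloride contribution → 1.35 μm/a
  ⇒ r_corr(copper) = 2.424 μm/a
  mass loss = 2.424 μm/a × 8.96 g/cm³ = 21.72 g·m⁻²·a⁻¹
Ordering by g·m⁻²·a⁻¹: copper (21.7) > zinc (15.4)

zinc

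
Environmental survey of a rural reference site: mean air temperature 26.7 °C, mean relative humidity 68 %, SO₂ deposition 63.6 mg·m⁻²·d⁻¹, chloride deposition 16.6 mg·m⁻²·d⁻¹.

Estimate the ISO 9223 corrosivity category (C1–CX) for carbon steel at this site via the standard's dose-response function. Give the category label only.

C3

carbon steel: T>10 °C ⇒ hinge -0.054·(26.7−10) = -0.9018
  Pd branch = 1.77·Pd^0.52·e^(0.02·RH+f) = 24.25 μm/a
  Cl⁻ term: 0.102·16.6^0.62·exp(0.033·68+0.04·26.7) = 15.98
  r_corr = 24.25 + 15.98 = 40.23 μm/a
ISO 9223 Table 2 (carbon steel): 25 < 40.2 ≤ 50 μm/a ⇒ C3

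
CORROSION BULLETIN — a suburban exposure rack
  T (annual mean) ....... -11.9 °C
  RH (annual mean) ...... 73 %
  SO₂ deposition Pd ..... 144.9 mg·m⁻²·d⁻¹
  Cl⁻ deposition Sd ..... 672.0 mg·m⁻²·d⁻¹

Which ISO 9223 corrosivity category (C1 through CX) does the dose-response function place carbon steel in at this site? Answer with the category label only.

carbon steel: f(T) = +0.150·(T−10) [T≤10 °C] = -3.2850
  Pd branch = 1.77·Pd^0.52·e^(0.02·RH+f) = 3.794 μm/a
  Cl⁻ term: 0.102·672.0^0.62·exp(0.033·73+0.04·-11.9) = 39.91
  sum: 3.794 + 39.91 → r_corr = 43.7 μm/a
43.7 μm/a falls in (25, 50] for carbon steel → category C3

C3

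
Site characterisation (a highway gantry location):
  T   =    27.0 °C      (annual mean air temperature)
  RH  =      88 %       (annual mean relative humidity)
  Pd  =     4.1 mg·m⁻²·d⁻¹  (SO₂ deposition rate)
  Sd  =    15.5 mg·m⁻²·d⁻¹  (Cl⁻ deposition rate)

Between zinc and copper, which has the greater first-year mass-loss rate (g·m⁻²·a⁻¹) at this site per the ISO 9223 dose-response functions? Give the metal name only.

zinc: T>10 °C ⇒ hinge -0.071·(27.0−10) = -1.2070
  SO₂ term: 0.0129·4.1^0.44·exp(0.046·88-1.2070) = 0.4112
  Sd branch = 0.0175·Sd^0.57·e^(0.008·RH+0.085·T) = 1.675 μm/a
  sum: 0.4112 + 1.675 → r_corr = 2.086 μm/a
  mass loss = 2.086 μm/a × 7.14 g/cm³ = 14.89 g·m⁻²·a⁻¹
copper: f(T) = -0.080·(T−10) [T>10 °C] = -1.3600
  Pd branch = 0.0053·Pd^0.26·e^(0.059·RH+f) = 0.353 μm/a
  Sd branch = 0.01025·Sd^0.27·e^(0.036·RH+0.049·T) = 1.917 μm/a
  r_corr = 0.353 + 1.917 = 2.27 μm/a
  mass loss = 2.27 μm/a × 8.96 g/cm³ = 20.34 g·m⁻²·a⁻¹
Ordering by g·m⁻²·a⁻¹: copper (20.3) > zinc (14.9)

copper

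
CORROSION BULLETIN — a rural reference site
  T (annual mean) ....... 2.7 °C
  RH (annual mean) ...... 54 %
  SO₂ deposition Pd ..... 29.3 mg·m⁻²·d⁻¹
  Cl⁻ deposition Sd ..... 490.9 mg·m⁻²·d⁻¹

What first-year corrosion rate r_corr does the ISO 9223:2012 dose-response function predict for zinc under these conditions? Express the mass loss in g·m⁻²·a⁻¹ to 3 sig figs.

r_corr = 12.0 g·m⁻²·a⁻¹

zinc: f(T) = +0.038·(T−10) [T≤10 °C] = -0.2774
  SO₂ term: 0.0129·29.3^0.44·exp(0.046·54-0.2774) = 0.518
  Sd branch = 0.0175·Sd^0.57·e^(0.008·RH+0.085·T) = 1.159 μm/a
  sum: 0.518 + 1.159 → r_corr = 1.677 μm/a
Convert to mass loss: 1.677 μm/a × 7.14 g/cm³ = 11.98 g·m⁻²·a⁻¹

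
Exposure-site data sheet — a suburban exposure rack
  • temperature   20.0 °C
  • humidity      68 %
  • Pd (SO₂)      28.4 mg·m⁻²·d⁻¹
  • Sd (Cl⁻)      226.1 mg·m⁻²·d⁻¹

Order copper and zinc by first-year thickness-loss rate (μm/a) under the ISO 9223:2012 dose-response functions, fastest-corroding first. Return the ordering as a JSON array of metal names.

["zinc", "copper"]

copper: f(T) = -0.080·(T−10) [T>10 °C] = -0.8000
  Pd branch = 0.0053·Pd^0.26·e^(0.059·RH+f) = 0.3141 μm/a
  Sd branch = 0.01025·Sd^0.27·e^(0.036·RH+0.049·T) = 1.365 μm/a
  sum: 0.3141 + 1.365 → r_corr = 1.679 μm/a
zinc: temperature factor f = -0.071·(10.0) = -0.7100
  Pd branch = 0.0129·Pd^0.44·e^(0.046·RH+f) = 0.6312 μm/a
  Cl⁻ term: 0.0175·226.1^0.57·exp(0.008·68+0.085·20.0) = 3.627
  r_corr = 0.6312 + 3.627 = 4.258 μm/a
Ordering by μm/a: zinc (4.26) > copper (1.68)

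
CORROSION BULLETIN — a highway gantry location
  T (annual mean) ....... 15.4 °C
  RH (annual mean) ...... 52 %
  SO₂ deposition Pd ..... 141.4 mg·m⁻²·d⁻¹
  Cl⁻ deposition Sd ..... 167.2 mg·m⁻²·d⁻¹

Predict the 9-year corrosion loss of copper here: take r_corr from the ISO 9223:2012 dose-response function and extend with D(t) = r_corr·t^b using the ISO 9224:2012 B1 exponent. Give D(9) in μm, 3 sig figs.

D(9) = 3.61 μm

copper: temperature factor f = -0.080·(5.4) = -0.4320
  Pd branch = 0.0053·Pd^0.26·e^(0.059·RH+f) = 0.268 μm/a
  Cl⁻ term: 0.01025·167.2^0.27·exp(0.036·52+0.049·15.4) = 0.5646
  sum: 0.268 + 0.5646 → r_corr = 0.8326 μm/a
ISO 9224: D(t) = r_corr · t^b with b = 0.667 (copper, B1)
  D(9) = 0.8326 × 9^0.667 = 0.8326 × 4.33 = 3.605 μm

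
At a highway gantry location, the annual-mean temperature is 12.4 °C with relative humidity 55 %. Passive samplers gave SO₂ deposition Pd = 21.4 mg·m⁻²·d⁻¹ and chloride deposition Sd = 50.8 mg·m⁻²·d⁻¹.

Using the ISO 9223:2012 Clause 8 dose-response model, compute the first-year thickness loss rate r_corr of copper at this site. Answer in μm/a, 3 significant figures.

r_corr = 0.643 μm/a

copper: T>10 °C ⇒ hinge -0.080·(12.4−10) = -0.1920
  sulphur-dioxide contribution → 0.2489 μm/a
  chloride contribution → 0.3936 μm/a
  ⇒ r_corr(copper) = 0.6426 μm/a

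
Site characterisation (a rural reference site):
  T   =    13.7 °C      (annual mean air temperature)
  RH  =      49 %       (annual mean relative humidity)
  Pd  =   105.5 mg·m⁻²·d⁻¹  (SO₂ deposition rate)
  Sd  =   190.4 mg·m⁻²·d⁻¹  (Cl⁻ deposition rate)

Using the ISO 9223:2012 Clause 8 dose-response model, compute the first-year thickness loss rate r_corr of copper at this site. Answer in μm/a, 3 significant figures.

r_corr = 0.721 μm/a

copper: f(T) = -0.080·(T−10) [T>10 °C] = -0.2960
  sulphur-dioxide contribution → 0.2384 μm/a
  chloride contribution → 0.4829 μm/a
  ⇒ r_corr(copper) = 0.7213 μm/a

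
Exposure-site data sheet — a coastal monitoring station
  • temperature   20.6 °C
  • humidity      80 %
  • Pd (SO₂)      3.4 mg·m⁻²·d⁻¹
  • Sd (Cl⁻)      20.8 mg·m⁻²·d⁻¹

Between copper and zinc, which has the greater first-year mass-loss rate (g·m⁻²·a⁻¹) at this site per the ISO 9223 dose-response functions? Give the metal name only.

copper: T>10 °C ⇒ hinge -0.080·(20.6−10) = -0.8480
  sulphur-dioxide contribution → 0.35 μm/a
  chloride contribution → 1.137 μm/a
  total first-year rate 1.487 μm/a
  mass loss = 1.487 μm/a × 8.96 g/cm³ = 13.32 g·m⁻²·a⁻¹
zinc: T>10 °C ⇒ hinge -0.071·(20.6−10) = -0.7526
  sulphur-dioxide contribution → 0.4129 μm/a
  chloride contribution → 1.078 μm/a
  total first-year rate 1.491 μm/a
  mass loss = 1.491 μm/a × 7.14 g/cm³ = 10.65 g·m⁻²·a⁻¹
Ordering by g·m⁻²·a⁻¹: copper (13.3) > zinc (10.6)

copper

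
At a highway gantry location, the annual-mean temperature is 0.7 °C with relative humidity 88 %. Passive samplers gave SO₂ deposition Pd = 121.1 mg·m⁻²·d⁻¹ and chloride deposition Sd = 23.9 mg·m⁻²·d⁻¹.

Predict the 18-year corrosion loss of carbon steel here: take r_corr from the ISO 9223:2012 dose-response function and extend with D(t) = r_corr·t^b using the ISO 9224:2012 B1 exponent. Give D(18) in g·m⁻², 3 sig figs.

D(18) = 1.59e+03 g·m⁻²

carbon steel: T≤10 °C ⇒ hinge +0.150·(0.7−10) = -1.3950
  Pd branch = 1.77·Pd^0.52·e^(0.02·RH+f) = 30.88 μm/a
  Cl⁻ term: 0.102·23.9^0.62·exp(0.033·88+0.04·0.7) = 13.69
  r_corr = 30.88 + 13.69 = 44.58 μm/a
Long-term exponent b (ISO 9224 Table 2, B1) = 0.523
  D(18) = 44.58 × 18^0.523 = 44.58 × 4.534 = 202.1 μm
  Mass loss = 202.1 μm × 7.85 g/cm³ = 1587 g·m⁻²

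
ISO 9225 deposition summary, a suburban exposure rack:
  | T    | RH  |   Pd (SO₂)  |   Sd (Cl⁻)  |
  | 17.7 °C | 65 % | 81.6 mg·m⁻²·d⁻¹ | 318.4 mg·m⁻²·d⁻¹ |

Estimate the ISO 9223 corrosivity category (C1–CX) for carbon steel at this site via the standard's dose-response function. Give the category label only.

carbon steel: f(T) = -0.054·(T−10) [T>10 °C] = -0.4158
  sulphur-dioxide contribution → 42.27 μm/a
  chloride contribution → 63.02 μm/a
  total first-year rate 105.3 μm/a
Category bounds: 80…200 μm/a bracket r_corr ⇒ C5

C5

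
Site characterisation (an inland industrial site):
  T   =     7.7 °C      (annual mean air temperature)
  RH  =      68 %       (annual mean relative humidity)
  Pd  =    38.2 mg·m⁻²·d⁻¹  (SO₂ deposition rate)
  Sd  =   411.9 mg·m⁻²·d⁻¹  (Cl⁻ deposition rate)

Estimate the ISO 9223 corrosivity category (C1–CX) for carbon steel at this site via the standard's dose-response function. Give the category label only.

C5

carbon steel: T≤10 °C ⇒ hinge +0.150·(7.7−10) = -0.3450
  sulphur-dioxide contribution → 32.47 μm/a
  chloride contribution → 54.71 μm/a
  total first-year rate 87.18 μm/a
Category bounds: 80…200 μm/a bracket r_corr ⇒ C5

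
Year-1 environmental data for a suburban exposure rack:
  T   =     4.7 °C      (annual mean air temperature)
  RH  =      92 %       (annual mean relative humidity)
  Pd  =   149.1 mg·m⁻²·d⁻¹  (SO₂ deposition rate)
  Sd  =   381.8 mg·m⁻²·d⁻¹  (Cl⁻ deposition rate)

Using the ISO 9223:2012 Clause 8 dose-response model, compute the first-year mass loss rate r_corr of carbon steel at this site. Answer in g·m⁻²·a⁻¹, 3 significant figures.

carbon steel: temperature factor f = +0.150·(-5.3) = -0.7950
  SO₂ term: 1.77·149.1^0.52·exp(0.02·92-0.7950) = 67.92
  Cl⁻ term: 0.102·381.8^0.62·exp(0.033·92+0.04·4.7) = 102.2
  sum: 67.92 + 102.2 → r_corr = 170.1 μm/a
Convert to mass loss: 170.1 μm/a × 7.85 g/cm³ = 1336 g·m⁻²·a⁻¹

r_corr = 1.34e+03 g·m⁻²·a⁻¹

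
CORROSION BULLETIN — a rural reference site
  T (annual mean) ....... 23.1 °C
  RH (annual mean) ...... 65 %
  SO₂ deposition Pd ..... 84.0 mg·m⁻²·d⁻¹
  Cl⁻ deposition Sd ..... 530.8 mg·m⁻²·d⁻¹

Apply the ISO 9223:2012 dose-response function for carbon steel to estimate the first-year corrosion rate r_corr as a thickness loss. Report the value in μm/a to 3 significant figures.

carbon steel: f(T) = -0.054·(T−10) [T>10 °C] = -0.7074
  Pd branch = 1.77·Pd^0.52·e^(0.02·RH+f) = 32.06 μm/a
  Sd branch = 0.102·Sd^0.62·e^(0.033·RH+0.04·T) = 107.4 μm/a
  sum: 32.06 + 107.4 → r_corr = 139.4 μm/a

r_corr = 139 μm/a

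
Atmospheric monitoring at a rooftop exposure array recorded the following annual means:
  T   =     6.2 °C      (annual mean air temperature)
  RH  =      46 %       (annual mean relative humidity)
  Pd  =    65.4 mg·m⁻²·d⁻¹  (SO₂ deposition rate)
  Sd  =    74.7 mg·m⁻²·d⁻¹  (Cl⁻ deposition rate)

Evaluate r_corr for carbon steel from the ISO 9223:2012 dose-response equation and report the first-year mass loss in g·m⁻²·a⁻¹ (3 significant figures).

carbon steel: temperature factor f = +0.150·(-3.8) = -0.5700
  SO₂ term: 1.77·65.4^0.52·exp(0.02·46-0.5700) = 22.08
  Sd branch = 0.102·Sd^0.62·e^(0.033·RH+0.04·T) = 8.65 μm/a
  r_corr = 22.08 + 8.65 = 30.73 μm/a
Convert to mass loss: 30.73 μm/a × 7.85 g/cm³ = 241.3 g·m⁻²·a⁻¹

r_corr = 241 g·m⁻²·a⁻¹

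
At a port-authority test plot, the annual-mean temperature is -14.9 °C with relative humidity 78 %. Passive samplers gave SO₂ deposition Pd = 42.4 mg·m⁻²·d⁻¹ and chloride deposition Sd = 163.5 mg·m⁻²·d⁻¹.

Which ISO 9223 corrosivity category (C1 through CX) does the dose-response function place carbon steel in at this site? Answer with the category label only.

C2

carbon steel: temperature factor f = +0.150·(-24.9) = -3.7350
  sulphur-dioxide contribution → 1.411 μm/a
  chloride contribution → 17.38 μm/a
  ⇒ r_corr(carbon steel) = 18.79 μm/a
18.8 μm/a falls in (1.3, 25] for carbon steel → category C2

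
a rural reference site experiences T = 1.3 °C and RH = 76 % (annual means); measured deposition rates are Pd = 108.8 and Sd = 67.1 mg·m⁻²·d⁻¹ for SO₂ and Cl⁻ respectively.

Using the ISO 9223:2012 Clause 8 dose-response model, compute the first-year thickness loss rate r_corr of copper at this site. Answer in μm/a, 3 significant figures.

r_corr = 1.06 μm/a

copper: temperature factor f = +0.126·(-8.7) = -1.0962
  SO₂ term: 0.0053·108.8^0.26·exp(0.059·76-1.0962) = 0.531
  Cl⁻ term: 0.01025·67.1^0.27·exp(0.036·76+0.049·1.3) = 0.5246
  sum: 0.531 + 0.5246 → r_corr = 1.056 μm/a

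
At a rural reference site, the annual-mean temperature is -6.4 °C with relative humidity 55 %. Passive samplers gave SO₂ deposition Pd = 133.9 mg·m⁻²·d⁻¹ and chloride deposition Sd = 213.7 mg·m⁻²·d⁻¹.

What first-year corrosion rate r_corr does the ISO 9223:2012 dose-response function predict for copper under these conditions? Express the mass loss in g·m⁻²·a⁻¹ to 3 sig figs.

r_corr = 2.62 g·m⁻²·a⁻¹

copper: T≤10 °C ⇒ hinge +0.126·(-6.4−10) = -2.0664
  SO₂ term: 0.0053·133.9^0.26·exp(0.059·55-2.0664) = 0.06153
  Sd branch = 0.01025·Sd^0.27·e^(0.036·RH+0.049·T) = 0.2309 μm/a
  sum: 0.06153 + 0.2309 → r_corr = 0.2925 μm/a
Convert to mass loss: 0.2925 μm/a × 8.96 g/cm³ = 2.62 g·m⁻²·a⁻¹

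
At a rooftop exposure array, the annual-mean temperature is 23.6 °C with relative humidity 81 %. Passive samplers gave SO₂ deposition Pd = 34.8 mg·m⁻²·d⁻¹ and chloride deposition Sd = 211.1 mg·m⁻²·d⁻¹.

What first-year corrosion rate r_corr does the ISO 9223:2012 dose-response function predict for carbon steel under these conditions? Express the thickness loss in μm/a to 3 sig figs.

carbon steel: T>10 °C ⇒ hinge -0.054·(23.6−10) = -0.7344
  Pd branch = 1.77·Pd^0.52·e^(0.02·RH+f) = 27.18 μm/a
  Cl⁻ term: 0.102·211.1^0.62·exp(0.033·81+0.04·23.6) = 104.9
  r_corr = 27.18 + 104.9 = 132 μm/a

r_corr = 132 μm/a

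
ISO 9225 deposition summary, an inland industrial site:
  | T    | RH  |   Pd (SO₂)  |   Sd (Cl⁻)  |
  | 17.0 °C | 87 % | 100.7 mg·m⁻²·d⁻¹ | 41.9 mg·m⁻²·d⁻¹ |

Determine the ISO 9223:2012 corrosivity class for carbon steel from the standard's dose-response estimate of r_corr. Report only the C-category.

C5

carbon steel: temperature factor f = -0.054·(7.0) = -0.3780
  Pd branch = 1.77·Pd^0.52·e^(0.02·RH+f) = 76.04 μm/a
  Cl⁻ term: 0.102·41.9^0.62·exp(0.033·87+0.04·17.0) = 36.02
  sum: 76.04 + 36.02 → r_corr = 112.1 μm/a
ISO 9223 Table 2 (carbon steel): 80 < 112 ≤ 200 μm/a ⇒ C5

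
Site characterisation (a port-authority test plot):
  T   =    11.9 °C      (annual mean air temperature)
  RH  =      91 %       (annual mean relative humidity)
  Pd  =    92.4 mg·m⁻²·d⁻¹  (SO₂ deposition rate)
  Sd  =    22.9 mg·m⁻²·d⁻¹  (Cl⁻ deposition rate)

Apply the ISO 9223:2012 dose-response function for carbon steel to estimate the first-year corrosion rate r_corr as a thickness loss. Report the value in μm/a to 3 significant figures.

carbon steel: f(T) = -0.054·(T−10) [T>10 °C] = -0.1026
  sulphur-dioxide contribution → 103.7 μm/a
  chloride contribution → 23.05 μm/a
  total first-year rate 126.8 μm/a

r_corr = 127 μm/a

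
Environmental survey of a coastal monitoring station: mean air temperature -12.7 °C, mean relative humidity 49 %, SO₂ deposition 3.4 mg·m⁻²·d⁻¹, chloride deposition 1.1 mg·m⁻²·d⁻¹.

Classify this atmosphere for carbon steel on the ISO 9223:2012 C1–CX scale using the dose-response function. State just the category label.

C1

carbon steel: T≤10 °C ⇒ hinge +0.150·(-12.7−10) = -3.4050
  SO₂ term: 1.77·3.4^0.52·exp(0.02·49-3.4050) = 0.2959
  Cl⁻ term: 0.102·1.1^0.62·exp(0.033·49+0.04·-12.7) = 0.328
  r_corr = 0.2959 + 0.328 = 0.6239 μm/a
ISO 9223 Table 2 (carbon steel): 0 < 0.624 ≤ 1.3 μm/a ⇒ C1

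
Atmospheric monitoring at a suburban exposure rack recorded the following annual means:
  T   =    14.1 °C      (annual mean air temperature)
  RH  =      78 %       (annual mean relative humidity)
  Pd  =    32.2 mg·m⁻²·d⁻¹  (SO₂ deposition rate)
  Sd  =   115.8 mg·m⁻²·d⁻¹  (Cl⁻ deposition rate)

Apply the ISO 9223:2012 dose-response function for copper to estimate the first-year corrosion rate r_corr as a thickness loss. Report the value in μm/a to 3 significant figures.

r_corr = 2.16 μm/a

copper: T>10 °C ⇒ hinge -0.080·(14.1−10) = -0.3280
  SO₂ term: 0.0053·32.2^0.26·exp(0.059·78-0.3280) = 0.9386
  Cl⁻ term: 0.01025·115.8^0.27·exp(0.036·78+0.049·14.1) = 1.223
  sum: 0.9386 + 1.223 → r_corr = 2.162 μm/a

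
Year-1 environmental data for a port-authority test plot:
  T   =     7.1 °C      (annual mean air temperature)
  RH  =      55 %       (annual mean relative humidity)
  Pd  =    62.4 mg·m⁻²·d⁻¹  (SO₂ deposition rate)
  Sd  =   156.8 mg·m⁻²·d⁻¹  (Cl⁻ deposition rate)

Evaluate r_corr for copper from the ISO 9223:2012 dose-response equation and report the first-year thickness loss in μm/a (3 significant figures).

r_corr = 0.688 μm/a

copper: temperature factor f = +0.126·(-2.9) = -0.3654
  sulphur-dioxide contribution → 0.2765 μm/a
  chloride contribution → 0.4116 μm/a
  ⇒ r_corr(copper) = 0.688 μm/a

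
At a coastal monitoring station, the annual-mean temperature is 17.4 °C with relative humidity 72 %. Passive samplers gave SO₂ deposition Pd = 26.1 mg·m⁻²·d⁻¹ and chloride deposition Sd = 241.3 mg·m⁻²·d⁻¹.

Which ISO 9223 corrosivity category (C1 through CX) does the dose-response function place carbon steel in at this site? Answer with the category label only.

carbon steel: temperature factor f = -0.054·(7.4) = -0.3996
  sulphur-dioxide contribution → 27.32 μm/a
  chloride contribution → 66.06 μm/a
  total first-year rate 93.38 μm/a
Category bounds: 80…200 μm/a bracket r_corr ⇒ C5

C5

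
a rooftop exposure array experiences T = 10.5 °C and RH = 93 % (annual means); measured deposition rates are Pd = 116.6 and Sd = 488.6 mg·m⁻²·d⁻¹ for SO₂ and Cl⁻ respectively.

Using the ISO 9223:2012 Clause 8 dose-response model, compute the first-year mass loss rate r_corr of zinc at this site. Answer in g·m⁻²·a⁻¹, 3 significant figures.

r_corr = 73.9 g·m⁻²·a⁻¹

zinc: T>10 °C ⇒ hinge -0.071·(10.5−10) = -0.0355
  SO₂ term: 0.0129·116.6^0.44·exp(0.046·93-0.0355) = 7.285
  Cl⁻ term: 0.0175·488.6^0.57·exp(0.008·93+0.085·10.5) = 3.065
  sum: 7.285 + 3.065 → r_corr = 10.35 μm/a
Convert to mass loss: 10.35 μm/a × 7.14 g/cm³ = 73.9 g·m⁻²·a⁻¹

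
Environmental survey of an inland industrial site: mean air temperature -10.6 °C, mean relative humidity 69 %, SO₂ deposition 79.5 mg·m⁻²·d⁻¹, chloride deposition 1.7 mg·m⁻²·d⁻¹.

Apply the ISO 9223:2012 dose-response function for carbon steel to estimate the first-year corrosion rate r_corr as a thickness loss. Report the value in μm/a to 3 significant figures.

r_corr = 4.02 μm/a

carbon steel: f(T) = +0.150·(T−10) [T≤10 °C] = -3.0900
  sulphur-dioxide contribution → 3.115 μm/a
  chloride contribution → 0.9041 μm/a
  total first-year rate 4.02 μm/a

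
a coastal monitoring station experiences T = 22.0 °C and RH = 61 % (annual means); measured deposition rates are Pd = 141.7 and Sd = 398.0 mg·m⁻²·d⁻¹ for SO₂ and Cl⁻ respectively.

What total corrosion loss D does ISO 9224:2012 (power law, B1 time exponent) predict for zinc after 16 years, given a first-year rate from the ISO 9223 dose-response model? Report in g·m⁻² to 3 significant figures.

zinc: T>10 °C ⇒ hinge -0.071·(22.0−10) = -0.8520
  Pd branch = 0.0129·Pd^0.44·e^(0.046·RH+f) = 0.805 μm/a
  Sd branch = 0.0175·Sd^0.57·e^(0.008·RH+0.085·T) = 5.611 μm/a
  sum: 0.805 + 5.611 → r_corr = 6.416 μm/a
Power-law: D(16) = r_corr · 16^0.813
  D(16) = 6.416 × 16^0.813 = 6.416 × 9.527 = 61.12 μm
  Mass loss = 61.12 μm × 7.14 g/cm³ = 436.4 g·m⁻²

D(16) = 436 g·m⁻²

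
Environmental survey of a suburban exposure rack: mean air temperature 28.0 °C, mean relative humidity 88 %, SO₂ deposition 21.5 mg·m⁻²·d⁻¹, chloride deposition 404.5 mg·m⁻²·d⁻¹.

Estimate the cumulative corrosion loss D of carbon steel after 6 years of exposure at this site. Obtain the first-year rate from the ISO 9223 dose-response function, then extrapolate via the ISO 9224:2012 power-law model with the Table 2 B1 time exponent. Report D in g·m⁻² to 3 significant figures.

carbon steel: f(T) = -0.054·(T−10) [T>10 °C] = -0.9720
  SO₂ term: 1.77·21.5^0.52·exp(0.02·88-0.9720) = 19.19
  Sd branch = 0.102·Sd^0.62·e^(0.033·RH+0.04·T) = 235.8 μm/a
  r_corr = 19.19 + 235.8 = 255 μm/a
ISO 9224: D(t) = r_corr · t^b with b = 0.523 (carbon steel, B1)
  D(6) = 255 × 6^0.523 = 255 × 2.553 = 650.8 μm
  Mass loss = 650.8 μm × 7.85 g/cm³ = 5109 g·m⁻²

D(6) = 5.11e+03 g·m⁻²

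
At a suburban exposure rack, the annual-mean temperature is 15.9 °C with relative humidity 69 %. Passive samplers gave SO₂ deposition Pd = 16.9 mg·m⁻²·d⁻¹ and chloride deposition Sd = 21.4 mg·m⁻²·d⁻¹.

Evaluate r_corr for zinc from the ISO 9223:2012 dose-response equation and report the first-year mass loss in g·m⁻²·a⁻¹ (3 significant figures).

r_corr = 9.83 g·m⁻²·a⁻¹

zinc: T>10 °C ⇒ hinge -0.071·(15.9−10) = -0.4189
  SO₂ term: 0.0129·16.9^0.44·exp(0.046·69-0.4189) = 0.7037
  Sd branch = 0.0175·Sd^0.57·e^(0.008·RH+0.085·T) = 0.6731 μm/a
  r_corr = 0.7037 + 0.6731 = 1.377 μm/a
Convert to mass loss: 1.377 μm/a × 7.14 g/cm³ = 9.83 g·m⁻²·a⁻¹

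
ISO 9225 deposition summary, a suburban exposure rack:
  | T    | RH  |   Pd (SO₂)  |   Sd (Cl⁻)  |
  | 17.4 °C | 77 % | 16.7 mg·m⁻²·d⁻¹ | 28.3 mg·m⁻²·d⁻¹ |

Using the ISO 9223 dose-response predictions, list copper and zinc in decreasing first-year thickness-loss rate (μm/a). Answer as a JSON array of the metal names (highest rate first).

copper: T>10 °C ⇒ hinge -0.080·(17.4−10) = -0.5920
  SO₂ term: 0.0053·16.7^0.26·exp(0.059·77-0.5920) = 0.5729
  Sd branch = 0.01025·Sd^0.27·e^(0.036·RH+0.049·T) = 0.9481 μm/a
  sum: 0.5729 + 0.9481 → r_corr = 1.521 μm/a
zinc: temperature factor f = -0.071·(7.4) = -0.5254
  SO₂ term: 0.0129·16.7^0.44·exp(0.046·77-0.5254) = 0.9092
  Cl⁻ term: 0.0175·28.3^0.57·exp(0.008·77+0.085·17.4) = 0.9559
  sum: 0.9092 + 0.9559 → r_corr = 1.865 μm/a
Ordering by μm/a: zinc (1.87) > copper (1.52)

["zinc", "copper"]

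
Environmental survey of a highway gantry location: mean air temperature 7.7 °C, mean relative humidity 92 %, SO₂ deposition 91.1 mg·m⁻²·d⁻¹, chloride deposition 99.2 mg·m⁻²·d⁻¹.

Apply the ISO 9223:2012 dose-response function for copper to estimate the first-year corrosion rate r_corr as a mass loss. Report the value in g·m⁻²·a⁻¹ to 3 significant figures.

r_corr = 38.9 g·m⁻²·a⁻¹

copper: temperature factor f = +0.126·(-2.3) = -0.2898
  Pd branch = 0.0053·Pd^0.26·e^(0.059·RH+f) = 2.919 μm/a
  Sd branch = 0.01025·Sd^0.27·e^(0.036·RH+0.049·T) = 1.419 μm/a
  r_corr = 2.919 + 1.419 = 4.338 μm/a
Convert to mass loss: 4.338 μm/a × 8.96 g/cm³ = 38.87 g·m⁻²·a⁻¹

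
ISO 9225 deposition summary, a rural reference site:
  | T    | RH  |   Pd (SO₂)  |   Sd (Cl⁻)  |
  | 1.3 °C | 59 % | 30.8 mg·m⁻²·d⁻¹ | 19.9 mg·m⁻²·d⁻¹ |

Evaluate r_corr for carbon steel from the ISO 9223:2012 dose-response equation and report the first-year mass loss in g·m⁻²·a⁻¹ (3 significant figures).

carbon steel: T≤10 °C ⇒ hinge +0.150·(1.3−10) = -1.3050
  SO₂ term: 1.77·30.8^0.52·exp(0.02·59-1.3050) = 9.284
  Cl⁻ term: 0.102·19.9^0.62·exp(0.033·59+0.04·1.3) = 4.809
  r_corr = 9.284 + 4.809 = 14.09 μm/a
Convert to mass loss: 14.09 μm/a × 7.85 g/cm³ = 110.6 g·m⁻²·a⁻¹

r_corr = 111 g·m⁻²·a⁻¹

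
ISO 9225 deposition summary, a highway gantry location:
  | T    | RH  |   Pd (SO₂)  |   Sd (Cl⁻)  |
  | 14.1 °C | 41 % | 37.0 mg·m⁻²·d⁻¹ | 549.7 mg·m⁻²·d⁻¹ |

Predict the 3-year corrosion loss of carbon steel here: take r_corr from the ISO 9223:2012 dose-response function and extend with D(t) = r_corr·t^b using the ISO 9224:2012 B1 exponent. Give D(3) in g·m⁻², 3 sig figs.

D(3) = 777 g·m⁻²

carbon steel: f(T) = -0.054·(T−10) [T>10 °C] = -0.2214
  Pd branch = 1.77·Pd^0.52·e^(0.02·RH+f) = 21.06 μm/a
  Cl⁻ term: 0.102·549.7^0.62·exp(0.033·41+0.04·14.1) = 34.68
  r_corr = 21.06 + 34.68 = 55.73 μm/a
Long-term exponent b (ISO 9224 Table 2, B1) = 0.523
  D(3) = 55.73 × 3^0.523 = 55.73 × 1.776 = 99 μm
  Mass loss = 99 μm × 7.85 g/cm³ = 777.2 g·m⁻²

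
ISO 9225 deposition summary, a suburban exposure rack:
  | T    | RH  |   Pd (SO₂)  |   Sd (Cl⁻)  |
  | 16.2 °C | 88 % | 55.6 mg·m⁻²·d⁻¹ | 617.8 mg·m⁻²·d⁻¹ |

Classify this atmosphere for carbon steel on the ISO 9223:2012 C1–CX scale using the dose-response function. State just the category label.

CX

carbon steel: T>10 °C ⇒ hinge -0.054·(16.2−10) = -0.3348
  SO₂ term: 1.77·55.6^0.52·exp(0.02·88-0.3348) = 59.48
  Cl⁻ term: 0.102·617.8^0.62·exp(0.033·88+0.04·16.2) = 191.2
  r_corr = 59.48 + 191.2 = 250.7 μm/a
Category bounds: 200…700 μm/a bracket r_corr ⇒ CX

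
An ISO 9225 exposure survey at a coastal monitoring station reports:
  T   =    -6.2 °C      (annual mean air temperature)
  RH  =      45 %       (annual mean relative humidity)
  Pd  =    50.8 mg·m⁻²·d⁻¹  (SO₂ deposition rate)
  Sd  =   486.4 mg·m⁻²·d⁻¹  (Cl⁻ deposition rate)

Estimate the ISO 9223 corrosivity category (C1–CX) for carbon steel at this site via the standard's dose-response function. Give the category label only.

carbon steel: f(T) = +0.150·(T−10) [T≤10 °C] = -2.4300
  SO₂ term: 1.77·50.8^0.52·exp(0.02·45-2.4300) = 2.955
  Cl⁻ term: 0.102·486.4^0.62·exp(0.033·45+0.04·-6.2) = 16.28
  r_corr = 2.955 + 16.28 = 19.24 μm/a
ISO 9223 Table 2 (carbon steel): 1.3 < 19.2 ≤ 25 μm/a ⇒ C2

C2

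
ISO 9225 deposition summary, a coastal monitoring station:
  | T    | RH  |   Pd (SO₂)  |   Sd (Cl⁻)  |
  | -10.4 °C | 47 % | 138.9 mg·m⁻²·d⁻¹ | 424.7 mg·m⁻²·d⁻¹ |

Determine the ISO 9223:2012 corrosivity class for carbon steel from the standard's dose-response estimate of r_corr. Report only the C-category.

carbon steel: T≤10 °C ⇒ hinge +0.150·(-10.4−10) = -3.0600
  sulphur-dioxide contribution → 2.764 μm/a
  chloride contribution → 13.52 μm/a
  total first-year rate 16.28 μm/a
16.3 μm/a falls in (1.3, 25] for carbon steel → category C2

C2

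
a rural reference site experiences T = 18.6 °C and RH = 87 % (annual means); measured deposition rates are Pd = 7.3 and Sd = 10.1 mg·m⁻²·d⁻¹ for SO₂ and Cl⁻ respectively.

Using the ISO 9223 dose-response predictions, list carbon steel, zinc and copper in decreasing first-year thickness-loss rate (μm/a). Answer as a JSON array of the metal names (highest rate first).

carbon steel: T>10 °C ⇒ hinge -0.054·(18.6−10) = -0.4644
  Pd branch = 1.77·Pd^0.52·e^(0.02·RH+f) = 17.82 μm/a
  Sd branch = 0.102·Sd^0.62·e^(0.033·RH+0.04·T) = 15.89 μm/a
  sum: 17.82 + 15.89 → r_corr = 33.71 μm/a
zinc: temperature factor f = -0.071·(8.6) = -0.6106
  SO₂ term: 0.0129·7.3^0.44·exp(0.046·87-0.6106) = 0.919
  Cl⁻ term: 0.0175·10.1^0.57·exp(0.008·87+0.085·18.6) = 0.6374
  r_corr = 0.919 + 0.6374 = 1.556 μm/a
copper: temperature factor f = -0.080·(8.6) = -0.6880
  Pd branch = 0.0053·Pd^0.26·e^(0.059·RH+f) = 0.7571 μm/a
  Cl⁻ term: 0.01025·10.1^0.27·exp(0.036·87+0.049·18.6) = 1.091
  sum: 0.7571 + 1.091 → r_corr = 1.848 μm/a
Ordering by μm/a: carbon steel (33.7) > copper (1.85) > zinc (1.56)

["carbon steel", "copper", "zinc"]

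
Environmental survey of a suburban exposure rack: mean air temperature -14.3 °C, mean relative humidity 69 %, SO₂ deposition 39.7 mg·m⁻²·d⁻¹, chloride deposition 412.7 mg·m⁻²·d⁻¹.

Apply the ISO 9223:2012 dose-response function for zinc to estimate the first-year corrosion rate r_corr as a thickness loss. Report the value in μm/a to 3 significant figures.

r_corr = 0.898 μm/a

zinc: T≤10 °C ⇒ hinge +0.038·(-14.3−10) = -0.9234
  SO₂ term: 0.0129·39.7^0.44·exp(0.046·69-0.9234) = 0.6187
  Cl⁻ term: 0.0175·412.7^0.57·exp(0.008·69+0.085·-14.3) = 0.2791
  r_corr = 0.6187 + 0.2791 = 0.8978 μm/a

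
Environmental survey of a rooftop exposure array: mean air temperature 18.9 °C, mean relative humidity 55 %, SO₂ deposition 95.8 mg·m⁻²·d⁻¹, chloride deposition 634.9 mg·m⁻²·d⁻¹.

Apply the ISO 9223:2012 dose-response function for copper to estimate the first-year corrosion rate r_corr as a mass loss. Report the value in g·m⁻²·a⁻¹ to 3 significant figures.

r_corr = 11.5 g·m⁻²·a⁻¹

copper: temperature factor f = -0.080·(8.9) = -0.7120
  sulphur-dioxide contribution → 0.2185 μm/a
  chloride contribution → 1.07 μm/a
  total first-year rate 1.289 μm/a
Convert to mass loss: 1.289 μm/a × 8.96 g/cm³ = 11.55 g·m⁻²·a⁻¹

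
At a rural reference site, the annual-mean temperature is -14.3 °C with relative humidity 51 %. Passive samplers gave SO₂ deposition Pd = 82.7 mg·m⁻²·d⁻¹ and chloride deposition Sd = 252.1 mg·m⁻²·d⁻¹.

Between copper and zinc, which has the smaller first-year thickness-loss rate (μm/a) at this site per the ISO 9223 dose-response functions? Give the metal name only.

copper

copper: f(T) = +0.126·(T−10) [T≤10 °C] = -3.0618
  Pd branch = 0.0053·Pd^0.26·e^(0.059·RH+f) = 0.01585 μm/a
  Sd branch = 0.01025·Sd^0.27·e^(0.036·RH+0.049·T) = 0.142 μm/a
  r_corr = 0.01585 + 0.142 = 0.1578 μm/a
zinc: temperature factor f = +0.038·(-24.3) = -0.9234
  SO₂ term: 0.0129·82.7^0.44·exp(0.046·51-0.9234) = 0.3734
  Sd branch = 0.0175·Sd^0.57·e^(0.008·RH+0.085·T) = 0.1825 μm/a
  r_corr = 0.3734 + 0.1825 = 0.5558 μm/a
Ordering by μm/a: zinc (0.556) > copper (0.158)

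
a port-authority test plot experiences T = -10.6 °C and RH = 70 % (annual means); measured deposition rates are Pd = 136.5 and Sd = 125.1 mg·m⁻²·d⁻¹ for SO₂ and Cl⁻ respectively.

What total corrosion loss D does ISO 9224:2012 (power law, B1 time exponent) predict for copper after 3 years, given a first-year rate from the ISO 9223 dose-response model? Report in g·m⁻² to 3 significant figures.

D(3) = 6.85 g·m⁻²

copper: T≤10 °C ⇒ hinge +0.126·(-10.6−10) = -2.5956
  sulphur-dioxide contribution → 0.08827 μm/a
  chloride contribution → 0.2791 μm/a
  ⇒ r_corr(copper) = 0.3674 μm/a
Power-law: D(3) = r_corr · 3^0.667
  D(3) = 0.3674 × 3^0.667 = 0.3674 × 2.081 = 0.7645 μm
  Mass loss = 0.7645 μm × 8.96 g/cm³ = 6.85 g·m⁻²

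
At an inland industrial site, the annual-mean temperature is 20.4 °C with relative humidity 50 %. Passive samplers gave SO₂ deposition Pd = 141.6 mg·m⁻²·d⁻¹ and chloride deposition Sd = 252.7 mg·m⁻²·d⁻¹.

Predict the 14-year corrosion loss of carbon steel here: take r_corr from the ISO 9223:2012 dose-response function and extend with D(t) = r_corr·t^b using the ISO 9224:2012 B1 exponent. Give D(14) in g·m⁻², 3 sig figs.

D(14) = 2.28e+03 g·m⁻²

carbon steel: temperature factor f = -0.054·(10.4) = -0.5616
  SO₂ term: 1.77·141.6^0.52·exp(0.02·50-0.5616) = 36.05
  Cl⁻ term: 0.102·252.7^0.62·exp(0.033·50+0.04·20.4) = 37.08
  r_corr = 36.05 + 37.08 = 73.14 μm/a
Power-law: D(14) = r_corr · 14^0.523
  D(14) = 73.14 × 14^0.523 = 73.14 × 3.976 = 290.8 μm
  Mass loss = 290.8 μm × 7.85 g/cm³ = 2283 g·m⁻²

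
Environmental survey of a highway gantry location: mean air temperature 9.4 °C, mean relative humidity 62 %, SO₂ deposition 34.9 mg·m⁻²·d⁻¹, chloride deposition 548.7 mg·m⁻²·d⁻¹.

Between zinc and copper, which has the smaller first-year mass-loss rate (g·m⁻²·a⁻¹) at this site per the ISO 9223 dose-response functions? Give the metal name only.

zinc: f(T) = +0.038·(T−10) [T≤10 °C] = -0.0228
  SO₂ term: 0.0129·34.9^0.44·exp(0.046·62-0.0228) = 1.043
  Sd branch = 0.0175·Sd^0.57·e^(0.008·RH+0.085·T) = 2.327 μm/a
  r_corr = 1.043 + 2.327 = 3.37 μm/a
  mass loss = 3.37 μm/a × 7.14 g/cm³ = 24.06 g·m⁻²·a⁻¹
copper: temperature factor f = +0.126·(-0.6) = -0.0756
  SO₂ term: 0.0053·34.9^0.26·exp(0.059·62-0.0756) = 0.48
  Sd branch = 0.01025·Sd^0.27·e^(0.036·RH+0.049·T) = 0.8312 μm/a
  r_corr = 0.48 + 0.8312 = 1.311 μm/a
  mass loss = 1.311 μm/a × 8.96 g/cm³ = 11.75 g·m⁻²·a⁻¹
Ordering by g·m⁻²·a⁻¹: zinc (24.1) > copper (11.7)

copper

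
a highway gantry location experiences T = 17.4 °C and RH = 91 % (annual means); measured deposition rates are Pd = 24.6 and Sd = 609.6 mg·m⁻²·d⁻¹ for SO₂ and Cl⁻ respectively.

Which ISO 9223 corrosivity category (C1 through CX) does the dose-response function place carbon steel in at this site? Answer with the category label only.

carbon steel: T>10 °C ⇒ hinge -0.054·(17.4−10) = -0.3996
  SO₂ term: 1.77·24.6^0.52·exp(0.02·91-0.3996) = 38.74
  Cl⁻ term: 0.102·609.6^0.62·exp(0.033·91+0.04·17.4) = 219.7
  sum: 38.74 + 219.7 → r_corr = 258.4 μm/a
ISO 9223 Table 2 (carbon steel): 200 < 258 ≤ 700 μm/a ⇒ CX

CX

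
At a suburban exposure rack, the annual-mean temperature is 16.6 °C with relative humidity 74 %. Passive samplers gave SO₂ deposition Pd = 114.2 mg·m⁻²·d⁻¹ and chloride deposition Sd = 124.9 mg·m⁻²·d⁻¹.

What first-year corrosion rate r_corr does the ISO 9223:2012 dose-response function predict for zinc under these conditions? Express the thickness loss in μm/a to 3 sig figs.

zinc: T>10 °C ⇒ hinge -0.071·(16.6−10) = -0.4686
  sulphur-dioxide contribution → 1.953 μm/a
  chloride contribution → 2.032 μm/a
  total first-year rate 3.986 μm/a

r_corr = 3.99 μm/a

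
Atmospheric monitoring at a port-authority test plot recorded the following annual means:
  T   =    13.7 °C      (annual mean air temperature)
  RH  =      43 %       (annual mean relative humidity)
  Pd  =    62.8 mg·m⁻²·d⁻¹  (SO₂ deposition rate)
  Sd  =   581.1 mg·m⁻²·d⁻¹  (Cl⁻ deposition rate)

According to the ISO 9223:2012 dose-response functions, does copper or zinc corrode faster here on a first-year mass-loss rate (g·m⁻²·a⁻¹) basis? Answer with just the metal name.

copper: f(T) = -0.080·(T−10) [T>10 °C] = -0.2960
  Pd branch = 0.0053·Pd^0.26·e^(0.059·RH+f) = 0.1462 μm/a
  Sd branch = 0.01025·Sd^0.27·e^(0.036·RH+0.049·T) = 0.5259 μm/a
  r_corr = 0.1462 + 0.5259 = 0.6721 μm/a
  mass loss = 0.6721 μm/a × 8.96 g/cm³ = 6.022 g·m⁻²·a⁻¹
zinc: T>10 °C ⇒ hinge -0.071·(13.7−10) = -0.2627
  Pd branch = 0.0129·Pd^0.44·e^(0.046·RH+f) = 0.4432 μm/a
  Cl⁻ term: 0.0175·581.1^0.57·exp(0.008·43+0.085·13.7) = 2.977
  sum: 0.4432 + 2.977 → r_corr = 3.42 μm/a
  mass loss = 3.42 μm/a × 7.14 g/cm³ = 24.42 g·m⁻²·a⁻¹
Ordering by g·m⁻²·a⁻¹: zinc (24.4) > copper (6.02)

zinc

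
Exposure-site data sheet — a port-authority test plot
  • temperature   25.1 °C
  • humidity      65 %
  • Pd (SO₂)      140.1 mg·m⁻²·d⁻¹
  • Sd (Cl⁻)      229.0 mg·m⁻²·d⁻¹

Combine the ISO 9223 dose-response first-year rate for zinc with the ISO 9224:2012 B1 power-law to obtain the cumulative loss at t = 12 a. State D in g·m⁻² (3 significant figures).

D(12) = 338 g·m⁻²

zinc: T>10 °C ⇒ hinge -0.071·(25.1−10) = -1.0721
  sulphur-dioxide contribution → 0.7726 μm/a
  chloride contribution → 5.502 μm/a
  ⇒ r_corr(zinc) = 6.275 μm/a
Power-law: D(12) = r_corr · 12^0.813
  D(12) = 6.275 × 12^0.813 = 6.275 × 7.54 = 47.31 μm
  Mass loss = 47.31 μm × 7.14 g/cm³ = 337.8 g·m⁻²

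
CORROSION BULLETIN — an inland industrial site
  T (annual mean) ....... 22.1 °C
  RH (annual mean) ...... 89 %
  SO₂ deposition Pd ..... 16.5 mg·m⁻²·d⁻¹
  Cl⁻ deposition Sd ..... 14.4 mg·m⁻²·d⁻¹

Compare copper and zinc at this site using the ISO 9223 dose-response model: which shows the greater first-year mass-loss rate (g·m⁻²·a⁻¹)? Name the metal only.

copper: f(T) = -0.080·(T−10) [T>10 °C] = -0.9680
  Pd branch = 0.0053·Pd^0.26·e^(0.059·RH+f) = 0.796 μm/a
  Sd branch = 0.01025·Sd^0.27·e^(0.036·RH+0.049·T) = 1.532 μm/a
  r_corr = 0.796 + 1.532 = 2.328 μm/a
  mass loss = 2.328 μm/a × 8.96 g/cm³ = 20.86 g·m⁻²·a⁻¹
zinc: temperature factor f = -0.071·(12.1) = -0.8591
  SO₂ term: 0.0129·16.5^0.44·exp(0.046·89-0.8591) = 1.125
  Cl⁻ term: 0.0175·14.4^0.57·exp(0.008·89+0.085·22.1) = 1.067
  sum: 1.125 + 1.067 → r_corr = 2.193 μm/a
  mass loss = 2.193 μm/a × 7.14 g/cm³ = 15.65 g·m⁻²·a⁻¹
Ordering by g·m⁻²·a⁻¹: copper (20.9) > zinc (15.7)

copper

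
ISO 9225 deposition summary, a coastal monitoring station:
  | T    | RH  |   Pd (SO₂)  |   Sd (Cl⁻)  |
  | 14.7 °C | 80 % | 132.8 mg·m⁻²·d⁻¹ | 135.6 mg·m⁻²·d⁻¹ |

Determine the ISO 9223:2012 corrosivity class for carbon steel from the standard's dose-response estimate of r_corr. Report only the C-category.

carbon steel: f(T) = -0.054·(T−10) [T>10 °C] = -0.2538
  Pd branch = 1.77·Pd^0.52·e^(0.02·RH+f) = 86.43 μm/a
  Cl⁻ term: 0.102·135.6^0.62·exp(0.033·80+0.04·14.7) = 54.01
  r_corr = 86.43 + 54.01 = 140.4 μm/a
ISO 9223 Table 2 (carbon steel): 80 < 140 ≤ 200 μm/a ⇒ C5

C5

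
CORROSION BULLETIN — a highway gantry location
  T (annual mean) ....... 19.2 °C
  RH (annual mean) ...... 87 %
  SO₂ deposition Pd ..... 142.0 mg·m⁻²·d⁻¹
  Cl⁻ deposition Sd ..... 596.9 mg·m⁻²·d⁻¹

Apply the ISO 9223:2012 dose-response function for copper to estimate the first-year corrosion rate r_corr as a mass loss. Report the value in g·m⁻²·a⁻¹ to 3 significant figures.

r_corr = 44.3 g·m⁻²·a⁻¹

copper: temperature factor f = -0.080·(9.2) = -0.7360
  SO₂ term: 0.0053·142.0^0.26·exp(0.059·87-0.7360) = 1.561
  Sd branch = 0.01025·Sd^0.27·e^(0.036·RH+0.049·T) = 3.381 μm/a
  r_corr = 1.561 + 3.381 = 4.942 μm/a
Convert to mass loss: 4.942 μm/a × 8.96 g/cm³ = 44.28 g·m⁻²·a⁻¹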